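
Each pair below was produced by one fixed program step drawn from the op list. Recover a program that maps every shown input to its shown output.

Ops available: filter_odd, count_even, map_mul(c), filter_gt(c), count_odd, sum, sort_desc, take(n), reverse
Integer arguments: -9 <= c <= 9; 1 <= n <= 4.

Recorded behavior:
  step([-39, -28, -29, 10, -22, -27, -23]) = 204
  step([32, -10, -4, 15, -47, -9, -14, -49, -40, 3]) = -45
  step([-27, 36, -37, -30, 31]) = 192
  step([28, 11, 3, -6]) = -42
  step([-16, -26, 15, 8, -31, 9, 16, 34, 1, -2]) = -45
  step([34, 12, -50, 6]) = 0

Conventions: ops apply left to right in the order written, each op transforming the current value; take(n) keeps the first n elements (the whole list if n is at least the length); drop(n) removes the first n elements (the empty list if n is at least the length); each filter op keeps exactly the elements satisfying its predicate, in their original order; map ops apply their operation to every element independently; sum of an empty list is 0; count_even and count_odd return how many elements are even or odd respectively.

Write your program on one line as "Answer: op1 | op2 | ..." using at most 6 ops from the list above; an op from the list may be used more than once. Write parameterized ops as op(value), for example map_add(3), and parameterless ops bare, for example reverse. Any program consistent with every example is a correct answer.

take(4) | sort_desc | reverse | filter_odd | map_mul(-3) | sum

Check, running the answer program on each example:
  [-39, -28, -29, 10, -22, -27, -23] -> [-39, -28, -29, 10] -> [10, -28, -29, -39] -> [-39, -29, -28, 10] -> [-39, -29] -> [117, 87] -> 204
  [32, -10, -4, 15, -47, -9, -14, -49, -40, 3] -> [32, -10, -4, 15] -> [32, 15, -4, -10] -> [-10, -4, 15, 32] -> [15] -> [-45] -> -45
  [-27, 36, -37, -30, 31] -> [-27, 36, -37, -30] -> [36, -27, -30, -37] -> [-37, -30, -27, 36] -> [-37, -27] -> [111, 81] -> 192
  [28, 11, 3, -6] -> [28, 11, 3, -6] -> [28, 11, 3, -6] -> [-6, 3, 11, 28] -> [3, 11] -> [-9, -33] -> -42
  [-16, -26, 15, 8, -31, 9, 16, 34, 1, -2] -> [-16, -26, 15, 8] -> [15, 8, -16, -26] -> [-26, -16, 8, 15] -> [15] -> [-45] -> -45
  [34, 12, -50, 6] -> [34, 12, -50, 6] -> [34, 12, 6, -50] -> [-50, 6, 12, 34] -> [] -> [] -> 0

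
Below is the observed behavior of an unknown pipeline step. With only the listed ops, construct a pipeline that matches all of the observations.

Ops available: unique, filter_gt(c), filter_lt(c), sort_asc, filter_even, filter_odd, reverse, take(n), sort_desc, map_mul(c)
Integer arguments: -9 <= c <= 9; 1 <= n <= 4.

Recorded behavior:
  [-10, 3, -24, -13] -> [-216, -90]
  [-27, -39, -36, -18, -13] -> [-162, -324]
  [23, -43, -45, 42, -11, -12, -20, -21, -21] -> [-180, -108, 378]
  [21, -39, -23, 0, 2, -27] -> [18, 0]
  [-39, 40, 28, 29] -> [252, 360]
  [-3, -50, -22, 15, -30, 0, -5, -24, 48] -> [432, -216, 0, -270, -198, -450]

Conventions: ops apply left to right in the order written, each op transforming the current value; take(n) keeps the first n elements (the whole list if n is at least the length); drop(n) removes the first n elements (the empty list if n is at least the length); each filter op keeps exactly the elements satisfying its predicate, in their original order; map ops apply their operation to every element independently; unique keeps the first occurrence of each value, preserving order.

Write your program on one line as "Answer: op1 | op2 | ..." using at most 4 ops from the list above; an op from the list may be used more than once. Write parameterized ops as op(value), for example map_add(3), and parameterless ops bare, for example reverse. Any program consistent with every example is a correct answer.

map_mul(9) | unique | reverse | filter_even

Check, running the answer program on each example:
  [-10, 3, -24, -13] -> [-90, 27, -216, -117] -> [-90, 27, -216, -117] -> [-117, -216, 27, -90] -> [-216, -90]
  [-27, -39, -36, -18, -13] -> [-243, -351, -324, -162, -117] -> [-243, -351, -324, -162, -117] -> [-117, -162, -324, -351, -243] -> [-162, -324]
  [23, -43, -45, 42, -11, -12, -20, -21, -21] -> [207, -387, -405, 378, -99, -108, -180, -189, -189] -> [207, -387, -405, 378, -99, -108, -180, -189] -> [-189, -180, -108, -99, 378, -405, -387, 207] -> [-180, -108, 378]
  [21, -39, -23, 0, 2, -27] -> [189, -351, -207, 0, 18, -243] -> [189, -351, -207, 0, 18, -243] -> [-243, 18, 0, -207, -351, 189] -> [18, 0]
  [-39, 40, 28, 29] -> [-351, 360, 252, 261] -> [-351, 360, 252, 261] -> [261, 252, 360, -351] -> [252, 360]
  [-3, -50, -22, 15, -30, 0, -5, -24, 48] -> [-27, -450, -198, 135, -270, 0, -45, -216, 432] -> [-27, -450, -198, 135, -270, 0, -45, -216, 432] -> [432, -216, -45, 0, -270, 135, -198, -450, -27] -> [432, -216, 0, -270, -198, -450]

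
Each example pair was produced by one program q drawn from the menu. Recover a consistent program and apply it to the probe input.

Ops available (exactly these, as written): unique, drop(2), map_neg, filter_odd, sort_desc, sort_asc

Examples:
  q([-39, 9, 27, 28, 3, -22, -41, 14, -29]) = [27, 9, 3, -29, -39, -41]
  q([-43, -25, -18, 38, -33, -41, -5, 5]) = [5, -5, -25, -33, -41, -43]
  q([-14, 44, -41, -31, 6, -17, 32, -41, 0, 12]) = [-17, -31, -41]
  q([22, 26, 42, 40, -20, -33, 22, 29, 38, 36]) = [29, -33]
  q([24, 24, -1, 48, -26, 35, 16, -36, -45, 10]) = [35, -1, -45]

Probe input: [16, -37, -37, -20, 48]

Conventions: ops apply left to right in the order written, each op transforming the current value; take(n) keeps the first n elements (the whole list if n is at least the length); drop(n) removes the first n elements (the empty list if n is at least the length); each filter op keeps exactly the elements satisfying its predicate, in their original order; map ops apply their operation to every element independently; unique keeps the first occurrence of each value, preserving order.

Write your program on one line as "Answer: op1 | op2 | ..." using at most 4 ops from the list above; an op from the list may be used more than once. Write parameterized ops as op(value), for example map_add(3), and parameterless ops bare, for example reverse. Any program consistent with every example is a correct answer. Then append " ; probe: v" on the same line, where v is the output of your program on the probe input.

sort_desc | filter_odd | unique ; probe: [-37]

Check, running the answer program on each example:
  [-39, 9, 27, 28, 3, -22, -41, 14, -29] -> [28, 27, 14, 9, 3, -22, -29, -39, -41] -> [27, 9, 3, -29, -39, -41] -> [27, 9, 3, -29, -39, -41]
  [-43, -25, -18, 38, -33, -41, -5, 5] -> [38, 5, -5, -18, -25, -33, -41, -43] -> [5, -5, -25, -33, -41, -43] -> [5, -5, -25, -33, -41, -43]
  [-14, 44, -41, -31, 6, -17, 32, -41, 0, 12] -> [44, 32, 12, 6, 0, -14, -17, -31, -41, -41] -> [-17, -31, -41, -41] -> [-17, -31, -41]
  [22, 26, 42, 40, -20, -33, 22, 29, 38, 36] -> [42, 40, 38, 36, 29, 26, 22, 22, -20, -33] -> [29, -33] -> [29, -33]
  [24, 24, -1, 48, -26, 35, 16, -36, -45, 10] -> [48, 35, 24, 24, 16, 10, -1, -26, -36, -45] -> [35, -1, -45] -> [35, -1, -45]
  probe: [16, -37, -37, -20, 48] -> [48, 16, -20, -37, -37] -> [-37, -37] -> [-37]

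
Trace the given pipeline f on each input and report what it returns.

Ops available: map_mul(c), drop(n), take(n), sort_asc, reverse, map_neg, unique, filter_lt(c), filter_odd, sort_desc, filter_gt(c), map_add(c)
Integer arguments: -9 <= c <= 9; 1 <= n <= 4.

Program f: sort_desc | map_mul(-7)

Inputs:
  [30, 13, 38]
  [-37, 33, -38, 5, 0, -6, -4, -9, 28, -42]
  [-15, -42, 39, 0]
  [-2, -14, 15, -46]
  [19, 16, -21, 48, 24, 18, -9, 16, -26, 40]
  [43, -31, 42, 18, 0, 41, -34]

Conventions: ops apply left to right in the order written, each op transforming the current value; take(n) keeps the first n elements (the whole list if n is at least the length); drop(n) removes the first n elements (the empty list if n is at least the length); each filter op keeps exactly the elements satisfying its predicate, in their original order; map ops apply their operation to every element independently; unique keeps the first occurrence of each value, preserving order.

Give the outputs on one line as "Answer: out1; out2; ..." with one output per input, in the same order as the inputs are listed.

[-266, -210, -91]; [-231, -196, -35, 0, 28, 42, 63, 259, 266, 294]; [-273, 0, 105, 294]; [-105, 14, 98, 322]; [-336, -280, -168, -133, -126, -112, -112, 63, 147, 182]; [-301, -294, -287, -126, 0, 217, 238]

Execution, op by op:
  [30, 13, 38] -> [38, 30, 13] -> [-266, -210, -91]
  [-37, 33, -38, 5, 0, -6, -4, -9, 28, -42] -> [33, 28, 5, 0, -4, -6, -9, -37, -38, -42] -> [-231, -196, -35, 0, 28, 42, 63, 259, 266, 294]
  [-15, -42, 39, 0] -> [39, 0, -15, -42] -> [-273, 0, 105, 294]
  [-2, -14, 15, -46] -> [15, -2, -14, -46] -> [-105, 14, 98, 322]
  [19, 16, -21, 48, 24, 18, -9, 16, -26, 40] -> [48, 40, 24, 19, 18, 16, 16, -9, -21, -26] -> [-336, -280, -168, -133, -126, -112, -112, 63, 147, 182]
  [43, -31, 42, 18, 0, 41, -34] -> [43, 42, 41, 18, 0, -31, -34] -> [-301, -294, -287, -126, 0, 217, 238]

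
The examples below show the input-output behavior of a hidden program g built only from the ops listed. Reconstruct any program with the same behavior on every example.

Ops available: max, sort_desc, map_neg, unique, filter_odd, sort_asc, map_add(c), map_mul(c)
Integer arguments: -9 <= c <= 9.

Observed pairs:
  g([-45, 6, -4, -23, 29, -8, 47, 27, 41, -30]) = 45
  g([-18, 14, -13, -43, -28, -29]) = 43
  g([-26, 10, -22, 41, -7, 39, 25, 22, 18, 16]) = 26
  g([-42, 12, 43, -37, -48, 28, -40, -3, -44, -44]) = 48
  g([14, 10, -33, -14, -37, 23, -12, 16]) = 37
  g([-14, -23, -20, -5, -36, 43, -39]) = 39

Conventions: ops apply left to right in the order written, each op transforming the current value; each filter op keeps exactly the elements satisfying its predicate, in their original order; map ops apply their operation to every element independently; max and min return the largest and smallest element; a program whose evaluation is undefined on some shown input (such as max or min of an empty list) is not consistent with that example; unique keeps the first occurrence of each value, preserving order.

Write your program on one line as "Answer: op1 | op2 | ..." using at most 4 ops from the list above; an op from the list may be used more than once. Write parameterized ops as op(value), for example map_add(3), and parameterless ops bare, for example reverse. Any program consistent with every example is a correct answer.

sort_asc | map_neg | unique | max

Check, running the answer program on each example:
  [-45, 6, -4, -23, 29, -8, 47, 27, 41, -30] -> [-45, -30, -23, -8, -4, 6, 27, 29, 41, 47] -> [45, 30, 23, 8, 4, -6, -27, -29, -41, -47] -> [45, 30, 23, 8, 4, -6, -27, -29, -41, -47] -> 45
  [-18, 14, -13, -43, -28, -29] -> [-43, -29, -28, -18, -13, 14] -> [43, 29, 28, 18, 13, -14] -> [43, 29, 28, 18, 13, -14] -> 43
  [-26, 10, -22, 41, -7, 39, 25, 22, 18, 16] -> [-26, -22, -7, 10, 16, 18, 22, 25, 39, 41] -> [26, 22, 7, -10, -16, -18, -22, -25, -39, -41] -> [26, 22, 7, -10, -16, -18, -22, -25, -39, -41] -> 26
  [-42, 12, 43, -37, -48, 28, -40, -3, -44, -44] -> [-48, -44, -44, -42, -40, -37, -3, 12, 28, 43] -> [48, 44, 44, 42, 40, 37, 3, -12, -28, -43] -> [48, 44, 42, 40, 37, 3, -12, -28, -43] -> 48
  [14, 10, -33, -14, -37, 23, -12, 16] -> [-37, -33, -14, -12, 10, 14, 16, 23] -> [37, 33, 14, 12, -10, -14, -16, -23] -> [37, 33, 14, 12, -10, -14, -16, -23] -> 37
  [-14, -23, -20, -5, -36, 43, -39] -> [-39, -36, -23, -20, -14, -5, 43] -> [39, 36, 23, 20, 14, 5, -43] -> [39, 36, 23, 20, 14, 5, -43] -> 39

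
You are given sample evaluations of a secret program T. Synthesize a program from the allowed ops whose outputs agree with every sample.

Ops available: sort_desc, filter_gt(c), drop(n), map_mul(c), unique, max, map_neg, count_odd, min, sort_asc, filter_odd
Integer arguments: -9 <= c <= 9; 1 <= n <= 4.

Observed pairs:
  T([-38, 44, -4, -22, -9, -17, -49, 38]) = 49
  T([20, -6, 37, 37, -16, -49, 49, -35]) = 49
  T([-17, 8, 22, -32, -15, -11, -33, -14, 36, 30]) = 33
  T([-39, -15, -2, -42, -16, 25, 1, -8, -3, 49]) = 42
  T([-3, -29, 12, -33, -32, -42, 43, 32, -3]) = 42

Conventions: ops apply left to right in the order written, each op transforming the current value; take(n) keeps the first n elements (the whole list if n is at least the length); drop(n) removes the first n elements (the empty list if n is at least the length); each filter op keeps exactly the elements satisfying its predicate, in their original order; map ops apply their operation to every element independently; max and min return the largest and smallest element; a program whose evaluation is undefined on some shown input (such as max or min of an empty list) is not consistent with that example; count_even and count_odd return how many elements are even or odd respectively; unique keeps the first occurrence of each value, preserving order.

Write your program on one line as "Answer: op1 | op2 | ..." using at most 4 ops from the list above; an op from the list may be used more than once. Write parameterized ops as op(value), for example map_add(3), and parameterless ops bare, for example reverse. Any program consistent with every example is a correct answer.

unique | map_neg | filter_gt(-2) | max

Check, running the answer program on each example:
  [-38, 44, -4, -22, -9, -17, -49, 38] -> [-38, 44, -4, -22, -9, -17, -49, 38] -> [38, -44, 4, 22, 9, 17, 49, -38] -> [38, 4, 22, 9, 17, 49] -> 49
  [20, -6, 37, 37, -16, -49, 49, -35] -> [20, -6, 37, -16, -49, 49, -35] -> [-20, 6, -37, 16, 49, -49, 35] -> [6, 16, 49, 35] -> 49
  [-17, 8, 22, -32, -15, -11, -33, -14, 36, 30] -> [-17, 8, 22, -32, -15, -11, -33, -14, 36, 30] -> [17, -8, -22, 32, 15, 11, 33, 14, -36, -30] -> [17, 32, 15, 11, 33, 14] -> 33
  [-39, -15, -2, -42, -16, 25, 1, -8, -3, 49] -> [-39, -15, -2, -42, -16, 25, 1, -8, -3, 49] -> [39, 15, 2, 42, 16, -25, -1, 8, 3, -49] -> [39, 15, 2, 42, 16, -1, 8, 3] -> 42
  [-3, -29, 12, -33, -32, -42, 43, 32, -3] -> [-3, -29, 12, -33, -32, -42, 43, 32] -> [3, 29, -12, 33, 32, 42, -43, -32] -> [3, 29, 33, 32, 42] -> 42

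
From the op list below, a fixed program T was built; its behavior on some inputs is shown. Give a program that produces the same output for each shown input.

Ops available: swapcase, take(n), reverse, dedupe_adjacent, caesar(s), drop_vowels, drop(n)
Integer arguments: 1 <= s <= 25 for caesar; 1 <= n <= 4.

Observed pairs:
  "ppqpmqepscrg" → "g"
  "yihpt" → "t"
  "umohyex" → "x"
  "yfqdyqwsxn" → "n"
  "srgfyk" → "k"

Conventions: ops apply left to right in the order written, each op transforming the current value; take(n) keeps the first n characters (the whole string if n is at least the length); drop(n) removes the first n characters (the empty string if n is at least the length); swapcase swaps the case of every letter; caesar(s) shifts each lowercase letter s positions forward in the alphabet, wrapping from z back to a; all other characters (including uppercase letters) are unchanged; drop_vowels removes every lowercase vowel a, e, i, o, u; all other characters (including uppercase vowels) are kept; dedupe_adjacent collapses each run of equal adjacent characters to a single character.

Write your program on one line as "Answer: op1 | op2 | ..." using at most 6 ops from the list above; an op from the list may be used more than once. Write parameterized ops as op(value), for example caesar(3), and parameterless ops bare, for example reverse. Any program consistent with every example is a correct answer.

drop_vowels | reverse | swapcase | take(1) | swapcase

Check, running the answer program on each example:
  "ppqpmqepscrg" -> "ppqpmqpscrg" -> "grcspqmpqpp" -> "GRCSPQMPQPP" -> "G" -> "g"
  "yihpt" -> "yhpt" -> "tphy" -> "TPHY" -> "T" -> "t"
  "umohyex" -> "mhyx" -> "xyhm" -> "XYHM" -> "X" -> "x"
  "yfqdyqwsxn" -> "yfqdyqwsxn" -> "nxswqydqfy" -> "NXSWQYDQFY" -> "N" -> "n"
  "srgfyk" -> "srgfyk" -> "kyfgrs" -> "KYFGRS" -> "K" -> "k"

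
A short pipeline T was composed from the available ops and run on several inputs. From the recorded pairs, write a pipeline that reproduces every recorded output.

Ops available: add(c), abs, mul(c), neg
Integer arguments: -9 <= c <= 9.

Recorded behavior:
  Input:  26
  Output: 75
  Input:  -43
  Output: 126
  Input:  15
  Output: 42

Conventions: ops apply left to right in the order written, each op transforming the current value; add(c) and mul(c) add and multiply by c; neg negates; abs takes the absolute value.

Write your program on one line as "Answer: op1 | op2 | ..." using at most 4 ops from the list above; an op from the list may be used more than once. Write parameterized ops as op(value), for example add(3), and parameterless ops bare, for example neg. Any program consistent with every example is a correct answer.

neg | abs | mul(3) | add(-3)

Check, running the answer program on each example:
  26 -> -26 -> 26 -> 78 -> 75
  -43 -> 43 -> 43 -> 129 -> 126
  15 -> -15 -> 15 -> 45 -> 42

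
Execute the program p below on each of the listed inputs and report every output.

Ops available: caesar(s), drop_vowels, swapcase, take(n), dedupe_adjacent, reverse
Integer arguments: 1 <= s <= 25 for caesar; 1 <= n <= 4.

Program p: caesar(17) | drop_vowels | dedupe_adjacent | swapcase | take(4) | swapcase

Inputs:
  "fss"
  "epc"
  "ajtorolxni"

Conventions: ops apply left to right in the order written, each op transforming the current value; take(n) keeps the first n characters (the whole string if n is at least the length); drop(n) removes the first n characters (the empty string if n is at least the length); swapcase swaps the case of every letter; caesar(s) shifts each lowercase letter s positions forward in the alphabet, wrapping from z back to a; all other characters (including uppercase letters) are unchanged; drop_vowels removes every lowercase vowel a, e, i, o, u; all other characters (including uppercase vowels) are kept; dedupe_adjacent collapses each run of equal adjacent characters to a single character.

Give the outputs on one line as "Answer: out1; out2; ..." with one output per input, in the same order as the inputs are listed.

"wj"; "vgt"; "rkfc"

Execution, op by op:
  "fss" -> "wjj" -> "wjj" -> "wj" -> "WJ" -> "WJ" -> "wj"
  "epc" -> "vgt" -> "vgt" -> "vgt" -> "VGT" -> "VGT" -> "vgt"
  "ajtorolxni" -> "rakfifcoez" -> "rkffcz" -> "rkfcz" -> "RKFCZ" -> "RKFC" -> "rkfc"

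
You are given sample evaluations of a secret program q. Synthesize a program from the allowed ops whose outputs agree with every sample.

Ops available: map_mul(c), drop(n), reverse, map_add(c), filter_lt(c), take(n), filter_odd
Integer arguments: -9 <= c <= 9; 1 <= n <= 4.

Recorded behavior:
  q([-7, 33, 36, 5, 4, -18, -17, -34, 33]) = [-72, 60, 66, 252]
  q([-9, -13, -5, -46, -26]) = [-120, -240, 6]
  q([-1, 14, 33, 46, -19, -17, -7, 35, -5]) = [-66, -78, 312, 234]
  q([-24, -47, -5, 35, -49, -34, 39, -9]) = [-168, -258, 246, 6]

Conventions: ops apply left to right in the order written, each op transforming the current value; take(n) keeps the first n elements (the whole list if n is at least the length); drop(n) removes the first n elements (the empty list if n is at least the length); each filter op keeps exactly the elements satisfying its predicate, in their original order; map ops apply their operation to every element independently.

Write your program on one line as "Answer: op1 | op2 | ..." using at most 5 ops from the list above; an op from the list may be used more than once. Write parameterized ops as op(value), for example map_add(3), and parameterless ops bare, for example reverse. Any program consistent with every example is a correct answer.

drop(2) | take(4) | map_add(6) | map_mul(6) | reverse

Check, running the answer program on each example:
  [-7, 33, 36, 5, 4, -18, -17, -34, 33] -> [36, 5, 4, -18, -17, -34, 33] -> [36, 5, 4, -18] -> [42, 11, 10, -12] -> [252, 66, 60, -72] -> [-72, 60, 66, 252]
  [-9, -13, -5, -46, -26] -> [-5, -46, -26] -> [-5, -46, -26] -> [1, -40, -20] -> [6, -240, -120] -> [-120, -240, 6]
  [-1, 14, 33, 46, -19, -17, -7, 35, -5] -> [33, 46, -19, -17, -7, 35, -5] -> [33, 46, -19, -17] -> [39, 52, -13, -11] -> [234, 312, -78, -66] -> [-66, -78, 312, 234]
  [-24, -47, -5, 35, -49, -34, 39, -9] -> [-5, 35, -49, -34, 39, -9] -> [-5, 35, -49, -34] -> [1, 41, -43, -28] -> [6, 246, -258, -168] -> [-168, -258, 246, 6]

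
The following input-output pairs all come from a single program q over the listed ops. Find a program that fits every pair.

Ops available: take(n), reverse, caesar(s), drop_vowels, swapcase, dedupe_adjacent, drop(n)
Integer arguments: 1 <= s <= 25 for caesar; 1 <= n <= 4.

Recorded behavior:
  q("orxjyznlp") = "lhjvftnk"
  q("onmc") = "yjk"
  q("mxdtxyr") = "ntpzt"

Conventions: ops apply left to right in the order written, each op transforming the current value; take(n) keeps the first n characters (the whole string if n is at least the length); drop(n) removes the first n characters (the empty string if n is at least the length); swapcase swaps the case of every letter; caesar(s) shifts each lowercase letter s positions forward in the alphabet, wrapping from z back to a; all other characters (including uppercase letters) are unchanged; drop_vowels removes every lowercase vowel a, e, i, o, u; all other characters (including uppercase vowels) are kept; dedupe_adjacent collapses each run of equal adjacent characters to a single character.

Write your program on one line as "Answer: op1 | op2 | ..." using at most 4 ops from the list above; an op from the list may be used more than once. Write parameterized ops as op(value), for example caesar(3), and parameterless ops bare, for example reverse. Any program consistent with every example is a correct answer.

caesar(22) | drop_vowels | reverse

Check, running the answer program on each example:
  "orxjyznlp" -> "kntfuvjhl" -> "kntfvjhl" -> "lhjvftnk"
  "onmc" -> "kjiy" -> "kjy" -> "yjk"
  "mxdtxyr" -> "itzptun" -> "tzptn" -> "ntpzt"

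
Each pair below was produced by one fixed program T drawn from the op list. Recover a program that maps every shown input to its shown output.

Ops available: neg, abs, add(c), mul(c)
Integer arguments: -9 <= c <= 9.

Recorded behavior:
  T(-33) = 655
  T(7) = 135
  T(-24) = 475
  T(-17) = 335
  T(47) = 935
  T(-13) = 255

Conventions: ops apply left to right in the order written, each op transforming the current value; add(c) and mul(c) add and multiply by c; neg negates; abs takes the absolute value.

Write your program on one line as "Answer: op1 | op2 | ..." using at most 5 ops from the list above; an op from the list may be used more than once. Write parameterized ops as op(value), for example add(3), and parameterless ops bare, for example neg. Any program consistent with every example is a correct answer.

mul(-4) | neg | abs | add(-1) | mul(5)

Check, running the answer program on each example:
  -33 -> 132 -> -132 -> 132 -> 131 -> 655
  7 -> -28 -> 28 -> 28 -> 27 -> 135
  -24 -> 96 -> -96 -> 96 -> 95 -> 475
  -17 -> 68 -> -68 -> 68 -> 67 -> 335
  47 -> -188 -> 188 -> 188 -> 187 -> 935
  -13 -> 52 -> -52 -> 52 -> 51 -> 255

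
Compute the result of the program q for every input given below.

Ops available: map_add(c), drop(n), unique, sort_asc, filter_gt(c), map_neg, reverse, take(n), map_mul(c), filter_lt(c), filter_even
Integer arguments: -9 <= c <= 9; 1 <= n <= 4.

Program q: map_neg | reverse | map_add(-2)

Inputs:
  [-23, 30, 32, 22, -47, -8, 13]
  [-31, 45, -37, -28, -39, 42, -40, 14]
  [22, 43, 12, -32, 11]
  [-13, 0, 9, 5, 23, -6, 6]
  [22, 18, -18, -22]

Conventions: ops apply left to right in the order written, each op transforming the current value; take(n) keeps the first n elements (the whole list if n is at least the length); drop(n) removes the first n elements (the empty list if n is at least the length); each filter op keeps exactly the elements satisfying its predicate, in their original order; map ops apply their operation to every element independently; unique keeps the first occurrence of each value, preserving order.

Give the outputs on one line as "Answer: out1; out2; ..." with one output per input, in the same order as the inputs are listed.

[-15, 6, 45, -24, -34, -32, 21]; [-16, 38, -44, 37, 26, 35, -47, 29]; [-13, 30, -14, -45, -24]; [-8, 4, -25, -7, -11, -2, 11]; [20, 16, -20, -24]

Execution, op by op:
  [-23, 30, 32, 22, -47, -8, 13] -> [23, -30, -32, -22, 47, 8, -13] -> [-13, 8, 47, -22, -32, -30, 23] -> [-15, 6, 45, -24, -34, -32, 21]
  [-31, 45, -37, -28, -39, 42, -40, 14] -> [31, -45, 37, 28, 39, -42, 40, -14] -> [-14, 40, -42, 39, 28, 37, -45, 31] -> [-16, 38, -44, 37, 26, 35, -47, 29]
  [22, 43, 12, -32, 11] -> [-22, -43, -12, 32, -11] -> [-11, 32, -12, -43, -22] -> [-13, 30, -14, -45, -24]
  [-13, 0, 9, 5, 23, -6, 6] -> [13, 0, -9, -5, -23, 6, -6] -> [-6, 6, -23, -5, -9, 0, 13] -> [-8, 4, -25, -7, -11, -2, 11]
  [22, 18, -18, -22] -> [-22, -18, 18, 22] -> [22, 18, -18, -22] -> [20, 16, -20, -24]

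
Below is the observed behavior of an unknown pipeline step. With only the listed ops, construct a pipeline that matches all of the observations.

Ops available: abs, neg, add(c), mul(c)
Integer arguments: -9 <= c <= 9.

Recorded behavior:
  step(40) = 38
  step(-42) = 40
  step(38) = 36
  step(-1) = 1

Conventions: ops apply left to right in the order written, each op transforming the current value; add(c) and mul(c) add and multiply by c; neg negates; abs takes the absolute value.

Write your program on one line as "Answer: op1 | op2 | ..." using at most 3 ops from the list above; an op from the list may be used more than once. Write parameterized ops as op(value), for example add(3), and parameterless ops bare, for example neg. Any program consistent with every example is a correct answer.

abs | add(-2) | abs

Check, running the answer program on each example:
  40 -> 40 -> 38 -> 38
  -42 -> 42 -> 40 -> 40
  38 -> 38 -> 36 -> 36
  -1 -> 1 -> -1 -> 1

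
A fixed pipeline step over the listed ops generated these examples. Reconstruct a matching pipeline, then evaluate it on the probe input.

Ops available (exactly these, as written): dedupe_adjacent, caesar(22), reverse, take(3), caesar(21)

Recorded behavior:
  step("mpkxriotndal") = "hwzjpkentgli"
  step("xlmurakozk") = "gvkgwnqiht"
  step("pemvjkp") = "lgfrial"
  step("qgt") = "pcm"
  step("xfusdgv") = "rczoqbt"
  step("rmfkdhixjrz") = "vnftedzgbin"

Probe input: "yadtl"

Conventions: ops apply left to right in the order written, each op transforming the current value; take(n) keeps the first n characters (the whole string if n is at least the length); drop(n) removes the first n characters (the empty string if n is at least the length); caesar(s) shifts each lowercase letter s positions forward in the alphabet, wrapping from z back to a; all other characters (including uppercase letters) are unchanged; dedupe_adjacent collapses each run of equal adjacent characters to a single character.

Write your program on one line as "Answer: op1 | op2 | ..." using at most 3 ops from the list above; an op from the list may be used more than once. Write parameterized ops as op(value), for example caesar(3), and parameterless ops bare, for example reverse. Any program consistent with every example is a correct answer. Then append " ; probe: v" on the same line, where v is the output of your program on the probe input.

reverse | caesar(22) ; probe: "hpzwu"

Check, running the answer program on each example:
  "mpkxriotndal" -> "ladntoirxkpm" -> "hwzjpkentgli"
  "xlmurakozk" -> "kzokarumlx" -> "gvkgwnqiht"
  "pemvjkp" -> "pkjvmep" -> "lgfrial"
  "qgt" -> "tgq" -> "pcm"
  "xfusdgv" -> "vgdsufx" -> "rczoqbt"
  "rmfkdhixjrz" -> "zrjxihdkfmr" -> "vnftedzgbin"
  probe: "yadtl" -> "ltday" -> "hpzwu"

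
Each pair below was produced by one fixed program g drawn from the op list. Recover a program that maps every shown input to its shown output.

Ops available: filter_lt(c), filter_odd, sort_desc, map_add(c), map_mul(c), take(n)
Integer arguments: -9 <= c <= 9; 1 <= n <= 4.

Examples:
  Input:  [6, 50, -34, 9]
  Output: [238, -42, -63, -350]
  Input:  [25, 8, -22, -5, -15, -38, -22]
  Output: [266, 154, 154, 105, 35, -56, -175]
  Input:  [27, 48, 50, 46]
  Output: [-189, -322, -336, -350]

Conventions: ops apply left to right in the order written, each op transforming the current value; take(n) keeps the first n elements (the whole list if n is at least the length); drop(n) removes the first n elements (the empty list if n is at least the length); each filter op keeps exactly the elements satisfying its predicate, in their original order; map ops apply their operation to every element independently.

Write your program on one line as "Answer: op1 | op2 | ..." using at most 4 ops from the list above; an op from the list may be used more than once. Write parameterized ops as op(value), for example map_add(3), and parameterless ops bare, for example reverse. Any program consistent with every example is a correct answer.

sort_desc | map_mul(-7) | sort_desc

Check, running the answer program on each example:
  [6, 50, -34, 9] -> [50, 9, 6, -34] -> [-350, -63, -42, 238] -> [238, -42, -63, -350]
  [25, 8, -22, -5, -15, -38, -22] -> [25, 8, -5, -15, -22, -22, -38] -> [-175, -56, 35, 105, 154, 154, 266] -> [266, 154, 154, 105, 35, -56, -175]
  [27, 48, 50, 46] -> [50, 48, 46, 27] -> [-350, -336, -322, -189] -> [-189, -322, -336, -350]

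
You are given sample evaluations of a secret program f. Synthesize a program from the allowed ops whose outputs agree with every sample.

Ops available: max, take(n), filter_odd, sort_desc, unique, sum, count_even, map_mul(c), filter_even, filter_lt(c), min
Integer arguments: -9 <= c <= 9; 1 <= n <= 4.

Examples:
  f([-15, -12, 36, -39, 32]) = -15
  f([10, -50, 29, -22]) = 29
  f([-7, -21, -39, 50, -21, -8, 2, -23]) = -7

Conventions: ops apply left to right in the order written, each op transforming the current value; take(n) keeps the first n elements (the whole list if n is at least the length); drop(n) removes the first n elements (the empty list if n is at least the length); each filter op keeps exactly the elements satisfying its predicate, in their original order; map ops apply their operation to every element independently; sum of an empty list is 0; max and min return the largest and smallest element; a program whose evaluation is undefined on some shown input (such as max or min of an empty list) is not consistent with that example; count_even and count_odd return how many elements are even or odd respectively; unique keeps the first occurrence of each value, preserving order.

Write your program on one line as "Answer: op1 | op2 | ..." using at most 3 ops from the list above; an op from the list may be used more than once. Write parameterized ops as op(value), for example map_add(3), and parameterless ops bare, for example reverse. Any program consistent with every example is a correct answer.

filter_odd | take(1) | min

Check, running the answer program on each example:
  [-15, -12, 36, -39, 32] -> [-15, -39] -> [-15] -> -15
  [10, -50, 29, -22] -> [29] -> [29] -> 29
  [-7, -21, -39, 50, -21, -8, 2, -23] -> [-7, -21, -39, -21, -23] -> [-7] -> -7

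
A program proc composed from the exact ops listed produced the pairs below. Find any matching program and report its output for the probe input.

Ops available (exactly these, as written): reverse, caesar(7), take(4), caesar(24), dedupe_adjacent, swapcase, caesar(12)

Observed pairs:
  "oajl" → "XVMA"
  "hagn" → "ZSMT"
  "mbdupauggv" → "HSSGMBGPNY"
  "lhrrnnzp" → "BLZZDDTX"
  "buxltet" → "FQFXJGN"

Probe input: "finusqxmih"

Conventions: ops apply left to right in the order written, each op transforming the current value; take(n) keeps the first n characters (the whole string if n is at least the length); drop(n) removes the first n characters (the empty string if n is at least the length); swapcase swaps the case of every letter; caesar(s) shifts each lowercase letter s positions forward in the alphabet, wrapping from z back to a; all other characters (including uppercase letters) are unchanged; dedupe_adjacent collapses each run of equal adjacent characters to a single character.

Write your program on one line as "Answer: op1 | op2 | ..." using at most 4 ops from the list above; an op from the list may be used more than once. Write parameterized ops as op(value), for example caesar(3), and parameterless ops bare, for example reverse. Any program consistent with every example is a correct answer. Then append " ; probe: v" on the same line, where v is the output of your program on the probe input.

reverse | caesar(12) | swapcase ; probe: "TUYJCEGZUR"

Check, running the answer program on each example:
  "oajl" -> "ljao" -> "xvma" -> "XVMA"
  "hagn" -> "ngah" -> "zsmt" -> "ZSMT"
  "mbdupauggv" -> "vgguapudbm" -> "hssgmbgpny" -> "HSSGMBGPNY"
  "lhrrnnzp" -> "pznnrrhl" -> "blzzddtx" -> "BLZZDDTX"
  "buxltet" -> "tetlxub" -> "fqfxjgn" -> "FQFXJGN"
  probe: "finusqxmih" -> "himxqsunif" -> "tuyjcegzur" -> "TUYJCEGZUR"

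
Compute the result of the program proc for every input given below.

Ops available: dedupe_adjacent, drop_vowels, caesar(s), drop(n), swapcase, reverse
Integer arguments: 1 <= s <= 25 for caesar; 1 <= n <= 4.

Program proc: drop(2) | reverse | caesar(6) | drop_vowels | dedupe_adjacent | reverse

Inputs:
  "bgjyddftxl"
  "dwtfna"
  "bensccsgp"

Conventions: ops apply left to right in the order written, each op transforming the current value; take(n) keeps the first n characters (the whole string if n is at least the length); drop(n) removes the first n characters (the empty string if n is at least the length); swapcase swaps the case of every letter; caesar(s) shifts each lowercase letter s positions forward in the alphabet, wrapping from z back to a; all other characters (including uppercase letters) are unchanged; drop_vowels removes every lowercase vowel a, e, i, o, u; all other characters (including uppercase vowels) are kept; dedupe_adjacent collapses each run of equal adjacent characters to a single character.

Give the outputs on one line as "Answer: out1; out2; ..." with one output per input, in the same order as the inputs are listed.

"pjlzdr"; "zltg"; "tymv"

Execution, op by op:
  "bgjyddftxl" -> "jyddftxl" -> "lxtfddyj" -> "rdzljjep" -> "rdzljjp" -> "rdzljp" -> "pjlzdr"
  "dwtfna" -> "tfna" -> "anft" -> "gtlz" -> "gtlz" -> "gtlz" -> "zltg"
  "bensccsgp" -> "nsccsgp" -> "pgsccsn" -> "vmyiiyt" -> "vmyyt" -> "vmyt" -> "tymv"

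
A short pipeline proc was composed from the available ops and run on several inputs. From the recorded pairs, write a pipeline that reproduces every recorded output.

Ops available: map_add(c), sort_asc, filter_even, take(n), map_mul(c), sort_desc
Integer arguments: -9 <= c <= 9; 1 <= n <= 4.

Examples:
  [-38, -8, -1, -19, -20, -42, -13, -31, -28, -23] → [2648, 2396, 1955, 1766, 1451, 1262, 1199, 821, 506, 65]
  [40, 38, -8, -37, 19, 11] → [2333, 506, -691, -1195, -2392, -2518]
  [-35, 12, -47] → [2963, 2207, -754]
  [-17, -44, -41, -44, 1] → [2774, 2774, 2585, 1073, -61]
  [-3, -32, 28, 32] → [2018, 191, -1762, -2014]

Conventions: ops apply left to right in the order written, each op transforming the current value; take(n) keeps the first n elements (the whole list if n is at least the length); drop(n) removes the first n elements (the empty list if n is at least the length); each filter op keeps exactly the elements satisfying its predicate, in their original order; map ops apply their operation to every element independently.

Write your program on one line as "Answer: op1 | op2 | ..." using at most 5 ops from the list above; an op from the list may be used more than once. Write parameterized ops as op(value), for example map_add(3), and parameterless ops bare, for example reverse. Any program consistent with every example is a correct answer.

map_mul(7) | sort_asc | map_mul(-9) | map_add(2)

Check, running the answer program on each example:
  [-38, -8, -1, -19, -20, -42, -13, -31, -28, -23] -> [-266, -56, -7, -133, -140, -294, -91, -217, -196, -161] -> [-294, -266, -217, -196, -161, -140, -133, -91, -56, -7] -> [2646, 2394, 1953, 1764, 1449, 1260, 1197, 819, 504, 63] -> [2648, 2396, 1955, 1766, 1451, 1262, 1199, 821, 506, 65]
  [40, 38, -8, -37, 19, 11] -> [280, 266, -56, -259, 133, 77] -> [-259, -56, 77, 133, 266, 280] -> [2331, 504, -693, -1197, -2394, -2520] -> [2333, 506, -691, -1195, -2392, -2518]
  [-35, 12, -47] -> [-245, 84, -329] -> [-329, -245, 84] -> [2961, 2205, -756] -> [2963, 2207, -754]
  [-17, -44, -41, -44, 1] -> [-119, -308, -287, -308, 7] -> [-308, -308, -287, -119, 7] -> [2772, 2772, 2583, 1071, -63] -> [2774, 2774, 2585, 1073, -61]
  [-3, -32, 28, 32] -> [-21, -224, 196, 224] -> [-224, -21, 196, 224] -> [2016, 189, -1764, -2016] -> [2018, 191, -1762, -2014]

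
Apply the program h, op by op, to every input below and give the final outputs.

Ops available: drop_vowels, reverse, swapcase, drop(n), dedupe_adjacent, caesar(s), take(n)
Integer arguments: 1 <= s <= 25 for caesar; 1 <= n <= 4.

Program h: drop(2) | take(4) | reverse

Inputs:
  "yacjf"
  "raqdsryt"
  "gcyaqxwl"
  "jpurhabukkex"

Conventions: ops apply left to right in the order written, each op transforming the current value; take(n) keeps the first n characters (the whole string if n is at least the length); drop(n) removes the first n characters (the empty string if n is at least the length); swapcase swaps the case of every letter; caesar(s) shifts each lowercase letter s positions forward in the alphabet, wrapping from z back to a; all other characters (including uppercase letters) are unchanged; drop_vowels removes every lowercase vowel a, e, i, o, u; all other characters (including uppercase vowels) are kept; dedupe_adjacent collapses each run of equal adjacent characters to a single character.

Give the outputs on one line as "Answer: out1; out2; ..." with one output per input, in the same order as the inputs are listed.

Execution, op by op:
  "yacjf" -> "cjf" -> "cjf" -> "fjc"
  "raqdsryt" -> "qdsryt" -> "qdsr" -> "rsdq"
  "gcyaqxwl" -> "yaqxwl" -> "yaqx" -> "xqay"
  "jpurhabukkex" -> "urhabukkex" -> "urha" -> "ahru"

"fjc"; "rsdq"; "xqay"; "ahru"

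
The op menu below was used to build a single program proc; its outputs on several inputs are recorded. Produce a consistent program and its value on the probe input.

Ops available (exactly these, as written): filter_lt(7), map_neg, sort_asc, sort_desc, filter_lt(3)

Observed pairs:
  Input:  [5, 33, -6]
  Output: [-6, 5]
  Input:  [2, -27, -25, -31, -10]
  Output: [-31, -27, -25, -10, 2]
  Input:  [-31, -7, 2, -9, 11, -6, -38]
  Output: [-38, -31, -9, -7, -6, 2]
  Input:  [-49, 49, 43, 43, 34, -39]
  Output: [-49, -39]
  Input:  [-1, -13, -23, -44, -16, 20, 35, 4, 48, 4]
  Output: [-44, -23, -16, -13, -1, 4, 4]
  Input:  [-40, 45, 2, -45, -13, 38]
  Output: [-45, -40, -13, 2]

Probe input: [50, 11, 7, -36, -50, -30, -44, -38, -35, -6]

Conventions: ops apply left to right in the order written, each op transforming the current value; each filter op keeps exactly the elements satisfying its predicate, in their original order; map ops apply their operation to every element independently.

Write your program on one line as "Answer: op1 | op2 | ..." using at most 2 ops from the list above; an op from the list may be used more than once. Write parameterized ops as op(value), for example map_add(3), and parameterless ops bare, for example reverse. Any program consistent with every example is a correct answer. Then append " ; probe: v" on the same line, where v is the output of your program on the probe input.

filter_lt(7) | sort_asc ; probe: [-50, -44, -38, -36, -35, -30, -6]

Check, running the answer program on each example:
  [5, 33, -6] -> [5, -6] -> [-6, 5]
  [2, -27, -25, -31, -10] -> [2, -27, -25, -31, -10] -> [-31, -27, -25, -10, 2]
  [-31, -7, 2, -9, 11, -6, -38] -> [-31, -7, 2, -9, -6, -38] -> [-38, -31, -9, -7, -6, 2]
  [-49, 49, 43, 43, 34, -39] -> [-49, -39] -> [-49, -39]
  [-1, -13, -23, -44, -16, 20, 35, 4, 48, 4] -> [-1, -13, -23, -44, -16, 4, 4] -> [-44, -23, -16, -13, -1, 4, 4]
  [-40, 45, 2, -45, -13, 38] -> [-40, 2, -45, -13] -> [-45, -40, -13, 2]
  probe: [50, 11, 7, -36, -50, -30, -44, -38, -35, -6] -> [-36, -50, -30, -44, -38, -35, -6] -> [-50, -44, -38, -36, -35, -30, -6]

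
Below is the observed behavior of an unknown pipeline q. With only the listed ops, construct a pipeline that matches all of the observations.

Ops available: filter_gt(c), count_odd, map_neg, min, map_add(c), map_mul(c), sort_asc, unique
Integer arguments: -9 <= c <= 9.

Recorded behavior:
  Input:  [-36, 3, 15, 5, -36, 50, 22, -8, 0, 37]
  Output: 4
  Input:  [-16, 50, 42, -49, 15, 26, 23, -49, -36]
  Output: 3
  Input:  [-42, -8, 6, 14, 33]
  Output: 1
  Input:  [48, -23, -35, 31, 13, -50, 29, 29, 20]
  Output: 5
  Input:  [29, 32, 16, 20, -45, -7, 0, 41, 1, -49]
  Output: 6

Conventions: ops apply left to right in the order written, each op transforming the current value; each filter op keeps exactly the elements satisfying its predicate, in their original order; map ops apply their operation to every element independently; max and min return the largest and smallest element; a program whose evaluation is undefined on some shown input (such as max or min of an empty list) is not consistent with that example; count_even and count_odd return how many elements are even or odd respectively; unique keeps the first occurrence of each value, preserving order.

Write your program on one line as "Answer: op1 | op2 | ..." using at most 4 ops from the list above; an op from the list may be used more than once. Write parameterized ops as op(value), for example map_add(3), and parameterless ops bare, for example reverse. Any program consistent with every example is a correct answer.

sort_asc | unique | map_add(-2) | count_odd

Check, running the answer program on each example:
  [-36, 3, 15, 5, -36, 50, 22, -8, 0, 37] -> [-36, -36, -8, 0, 3, 5, 15, 22, 37, 50] -> [-36, -8, 0, 3, 5, 15, 22, 37, 50] -> [-38, -10, -2, 1, 3, 13, 20, 35, 48] -> 4
  [-16, 50, 42, -49, 15, 26, 23, -49, -36] -> [-49, -49, -36, -16, 15, 23, 26, 42, 50] -> [-49, -36, -16, 15, 23, 26, 42, 50] -> [-51, -38, -18, 13, 21, 24, 40, 48] -> 3
  [-42, -8, 6, 14, 33] -> [-42, -8, 6, 14, 33] -> [-42, -8, 6, 14, 33] -> [-44, -10, 4, 12, 31] -> 1
  [48, -23, -35, 31, 13, -50, 29, 29, 20] -> [-50, -35, -23, 13, 20, 29, 29, 31, 48] -> [-50, -35, -23, 13, 20, 29, 31, 48] -> [-52, -37, -25, 11, 18, 27, 29, 46] -> 5
  [29, 32, 16, 20, -45, -7, 0, 41, 1, -49] -> [-49, -45, -7, 0, 1, 16, 20, 29, 32, 41] -> [-49, -45, -7, 0, 1, 16, 20, 29, 32, 41] -> [-51, -47, -9, -2, -1, 14, 18, 27, 30, 39] -> 6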